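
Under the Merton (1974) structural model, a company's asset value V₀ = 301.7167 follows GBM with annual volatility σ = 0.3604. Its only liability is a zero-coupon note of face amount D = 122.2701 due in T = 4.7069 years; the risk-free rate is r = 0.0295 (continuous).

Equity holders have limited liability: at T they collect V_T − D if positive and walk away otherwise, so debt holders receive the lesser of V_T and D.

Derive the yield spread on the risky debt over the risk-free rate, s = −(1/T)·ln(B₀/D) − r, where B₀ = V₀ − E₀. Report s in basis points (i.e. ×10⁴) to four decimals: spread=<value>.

d₁ = [ln(V₀/D) + (r + σ²/2)T] / (σ√T)
   = [ln(301.7167/122.2701) + (0.0295 + 0.5·0.3604²)·4.7069] / (0.3604·√4.7069)
   = [0.903256 + 0.444539] / 0.781902 = 1.723739
d₂ = d₁ − σ√T = 1.723739 − 0.781902 = 0.941837
N(d₁) = 0.957623,  N(d₂) = 0.826862,  e^(−rT) = 0.870355
E₀ = V₀·N(d₁) − D·e^(−rT)·N(d₂)
   = 301.7167·0.957623 − 122.2701·0.870355·0.826862 = 200.937333
B₀ = V₀ − E₀ = 301.7167 − 200.937333 = 100.779367
spread = −(1/T)·ln(B₀/D) − r = −(1/4.7069)·ln(100.779367/122.2701) − 0.0295 = 0.01156713
in basis points: 0.01156713 × 10⁴ = 115.6713 bp

spread=115.6713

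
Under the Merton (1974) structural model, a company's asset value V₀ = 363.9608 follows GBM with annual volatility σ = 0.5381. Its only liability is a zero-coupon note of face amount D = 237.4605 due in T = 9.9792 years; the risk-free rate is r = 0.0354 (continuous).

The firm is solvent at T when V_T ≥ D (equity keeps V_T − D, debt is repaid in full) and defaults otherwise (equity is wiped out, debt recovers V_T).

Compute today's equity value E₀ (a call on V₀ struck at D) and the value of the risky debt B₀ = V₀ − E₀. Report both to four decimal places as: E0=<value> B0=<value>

d₁ = [ln(V₀/D) + (r + σ²/2)T] / (σ√T)
   = [ln(363.9608/237.4605) + (0.0354 + 0.5·0.5381²)·9.9792] / (0.5381·√9.9792)
   = [0.427045 + 1.798010] / 1.699851 = 1.308971
d₂ = d₁ − σ√T = 1.308971 − 1.699851 = -0.390880
N(d₁) = 0.904728,  N(d₂) = 0.347943,  e^(−rT) = 0.702392
E₀ = V₀·N(d₁) − D·e^(−rT)·N(d₂)
   = 363.9608·0.904728 − 237.4605·0.702392·0.347943 = 271.251967
B₀ = V₀ − E₀ = 363.9608 − 271.251967 = 92.708833

E0=271.2520 B0=92.7088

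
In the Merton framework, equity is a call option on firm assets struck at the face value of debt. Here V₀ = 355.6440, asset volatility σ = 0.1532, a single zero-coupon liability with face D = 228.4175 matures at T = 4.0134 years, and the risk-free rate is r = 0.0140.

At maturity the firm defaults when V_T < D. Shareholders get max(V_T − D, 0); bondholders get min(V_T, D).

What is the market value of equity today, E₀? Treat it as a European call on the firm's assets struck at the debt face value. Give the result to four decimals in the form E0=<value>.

E0=141.5508

d₁ = [ln(V₀/D) + (r + σ²/2)T] / (σ√T)
   = [ln(355.6440/228.4175) + (0.0140 + 0.5·0.1532²)·4.0134] / (0.1532·√4.0134)
   = [0.442755 + 0.103285] / 0.306913 = 1.779139
d₂ = d₁ − σ√T = 1.779139 − 0.306913 = 1.472226
N(d₁) = 0.962391,  N(d₂) = 0.929520,  e^(−rT) = 0.945362
E₀ = V₀·N(d₁) − D·e^(−rT)·N(d₂)
   = 355.6440·0.962391 − 228.4175·0.945362·0.929520 = 141.550825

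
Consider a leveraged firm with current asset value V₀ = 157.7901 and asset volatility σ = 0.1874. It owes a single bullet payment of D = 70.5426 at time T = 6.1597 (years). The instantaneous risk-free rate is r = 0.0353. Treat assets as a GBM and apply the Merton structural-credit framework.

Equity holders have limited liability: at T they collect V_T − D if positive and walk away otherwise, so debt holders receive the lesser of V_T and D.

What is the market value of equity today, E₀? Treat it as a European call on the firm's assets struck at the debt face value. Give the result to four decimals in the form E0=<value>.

d₁ = [ln(V₀/D) + (r + σ²/2)T] / (σ√T)
   = [ln(157.7901/70.5426) + (0.0353 + 0.5·0.1874²)·6.1597] / (0.1874·√6.1597)
   = [0.805049 + 0.325598] / 0.465103 = 2.430959
d₂ = d₁ − σ√T = 2.430959 − 0.465103 = 1.965856
N(d₁) = 0.992471,  N(d₂) = 0.975342,  e^(−rT) = 0.804578
E₀ = V₀·N(d₁) − D·e^(−rT)·N(d₂)
   = 157.7901·0.992471 − 70.5426·0.804578·0.975342 = 101.244499

E0=101.2445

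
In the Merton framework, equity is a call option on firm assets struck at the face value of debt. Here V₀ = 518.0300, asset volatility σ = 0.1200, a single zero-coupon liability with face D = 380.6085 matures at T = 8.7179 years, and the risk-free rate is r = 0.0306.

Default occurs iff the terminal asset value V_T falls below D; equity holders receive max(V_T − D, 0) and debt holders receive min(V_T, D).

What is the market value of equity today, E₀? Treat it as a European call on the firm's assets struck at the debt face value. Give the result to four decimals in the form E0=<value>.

E0=229.5365

d₁ = [ln(V₀/D) + (r + σ²/2)T] / (σ√T)
   = [ln(518.0300/380.6085) + (0.0306 + 0.5·0.1200²)·8.7179] / (0.1200·√8.7179)
   = [0.308262 + 0.329537] / 0.354313 = 1.800099
d₂ = d₁ − σ√T = 1.800099 − 0.354313 = 1.445786
N(d₁) = 0.964077,  N(d₂) = 0.925881,  e^(−rT) = 0.765851
E₀ = V₀·N(d₁) − D·e^(−rT)·N(d₂)
   = 518.0300·0.964077 − 380.6085·0.765851·0.925881 = 229.536485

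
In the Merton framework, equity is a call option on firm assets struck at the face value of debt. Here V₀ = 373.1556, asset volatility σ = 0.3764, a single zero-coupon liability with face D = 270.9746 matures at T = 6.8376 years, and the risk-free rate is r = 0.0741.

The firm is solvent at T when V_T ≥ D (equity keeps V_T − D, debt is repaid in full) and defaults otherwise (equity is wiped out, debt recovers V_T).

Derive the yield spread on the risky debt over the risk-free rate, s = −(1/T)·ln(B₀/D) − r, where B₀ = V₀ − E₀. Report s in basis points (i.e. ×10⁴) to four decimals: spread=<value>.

d₁ = [ln(V₀/D) + (r + σ²/2)T] / (σ√T)
   = [ln(373.1556/270.9746) + (0.0741 + 0.5·0.3764²)·6.8376] / (0.3764·√6.8376)
   = [0.319970 + 0.991031] / 0.984241 = 1.331993
d₂ = d₁ − σ√T = 1.331993 − 0.984241 = 0.347752
N(d₁) = 0.908569,  N(d₂) = 0.635987,  e^(−rT) = 0.602501
E₀ = V₀·N(d₁) − D·e^(−rT)·N(d₂)
   = 373.1556·0.908569 − 270.9746·0.602501·0.635987 = 235.204771
B₀ = V₀ − E₀ = 373.1556 − 235.204771 = 137.950829
spread = −(1/T)·ln(B₀/D) − r = −(1/6.8376)·ln(137.950829/270.9746) − 0.0741 = 0.02463754
in basis points: 0.02463754 × 10⁴ = 246.3754 bp

spread=246.3754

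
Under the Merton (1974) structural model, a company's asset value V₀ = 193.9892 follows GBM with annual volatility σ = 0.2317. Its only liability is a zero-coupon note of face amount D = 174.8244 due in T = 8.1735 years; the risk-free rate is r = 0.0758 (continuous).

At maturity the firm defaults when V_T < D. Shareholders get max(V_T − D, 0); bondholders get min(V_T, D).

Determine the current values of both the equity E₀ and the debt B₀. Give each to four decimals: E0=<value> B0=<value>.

d₁ = [ln(V₀/D) + (r + σ²/2)T] / (σ√T)
   = [ln(193.9892/174.8244) + (0.0758 + 0.5·0.2317²)·8.1735] / (0.2317·√8.1735)
   = [0.104020 + 0.838948] / 0.662415 = 1.423532
d₂ = d₁ − σ√T = 1.423532 − 0.662415 = 0.761117
N(d₁) = 0.922709,  N(d₂) = 0.776706,  e^(−rT) = 0.538186
E₀ = V₀·N(d₁) − D·e^(−rT)·N(d₂)
   = 193.9892·0.922709 − 174.8244·0.538186·0.776706 = 105.916809
B₀ = V₀ − E₀ = 193.9892 − 105.916809 = 88.072391

E0=105.9168 B0=88.0724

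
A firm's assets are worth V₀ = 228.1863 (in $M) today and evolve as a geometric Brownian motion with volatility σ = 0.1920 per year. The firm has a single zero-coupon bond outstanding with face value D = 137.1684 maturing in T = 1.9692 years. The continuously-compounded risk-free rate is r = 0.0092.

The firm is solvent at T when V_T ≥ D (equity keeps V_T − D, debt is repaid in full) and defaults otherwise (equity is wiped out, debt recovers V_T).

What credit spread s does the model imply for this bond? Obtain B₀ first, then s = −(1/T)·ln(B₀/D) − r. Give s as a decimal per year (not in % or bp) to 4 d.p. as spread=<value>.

spread=0.0017

d₁ = [ln(V₀/D) + (r + σ²/2)T] / (σ√T)
   = [ln(228.1863/137.1684) + (0.0092 + 0.5·0.1920²)·1.9692] / (0.1920·√1.9692)
   = [0.508953 + 0.054413] / 0.269430 = 2.090954
d₂ = d₁ − σ√T = 2.090954 − 0.269430 = 1.821524
N(d₁) = 0.981734,  N(d₂) = 0.965736,  e^(−rT) = 0.982046
E₀ = V₀·N(d₁) − D·e^(−rT)·N(d₂)
   = 228.1863·0.981734 − 137.1684·0.982046·0.965736 = 93.927991
B₀ = V₀ − E₀ = 228.1863 − 93.927991 = 134.258309
spread = −(1/T)·ln(B₀/D) − r = −(1/1.9692)·ln(134.258309/137.1684) − 0.0092 = 0.00168957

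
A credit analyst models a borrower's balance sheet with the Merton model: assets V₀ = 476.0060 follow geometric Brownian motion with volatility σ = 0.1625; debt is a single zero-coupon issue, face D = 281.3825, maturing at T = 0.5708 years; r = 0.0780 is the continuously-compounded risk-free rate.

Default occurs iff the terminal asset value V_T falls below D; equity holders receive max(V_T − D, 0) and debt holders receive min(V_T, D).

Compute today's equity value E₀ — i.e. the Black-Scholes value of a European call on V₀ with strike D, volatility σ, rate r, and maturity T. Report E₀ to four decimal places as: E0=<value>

d₁ = [ln(V₀/D) + (r + σ²/2)T] / (σ√T)
   = [ln(476.0060/281.3825) + (0.0780 + 0.5·0.1625²)·0.5708] / (0.1625·√0.5708)
   = [0.525716 + 0.052059] / 0.122771 = 4.706118
d₂ = d₁ − σ√T = 4.706118 − 0.122771 = 4.583347
N(d₁) = 0.999999,  N(d₂) = 0.999998,  e^(−rT) = 0.956454
E₀ = V₀·N(d₁) − D·e^(−rT)·N(d₂)
   = 476.0060·0.999999 − 281.3825·0.956454·0.999998 = 206.876548

E0=206.8765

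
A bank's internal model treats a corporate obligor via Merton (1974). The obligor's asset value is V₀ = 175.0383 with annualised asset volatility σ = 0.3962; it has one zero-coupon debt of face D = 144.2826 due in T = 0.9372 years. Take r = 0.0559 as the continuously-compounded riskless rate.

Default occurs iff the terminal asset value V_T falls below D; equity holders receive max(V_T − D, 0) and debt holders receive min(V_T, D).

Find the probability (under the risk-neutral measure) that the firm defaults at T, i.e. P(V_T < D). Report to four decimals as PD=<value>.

d₁ = [ln(V₀/D) + (r + σ²/2)T] / (σ√T)
   = [ln(175.0383/144.2826) + (0.0559 + 0.5·0.3962²)·0.9372] / (0.3962·√0.9372)
   = [0.193231 + 0.125948] / 0.383558 = 0.832153
d₂ = d₁ − σ√T = 0.832153 − 0.383558 = 0.448595
risk-neutral PD = N(−d₂) = N(-0.448595) = 0.326862

PD=0.3269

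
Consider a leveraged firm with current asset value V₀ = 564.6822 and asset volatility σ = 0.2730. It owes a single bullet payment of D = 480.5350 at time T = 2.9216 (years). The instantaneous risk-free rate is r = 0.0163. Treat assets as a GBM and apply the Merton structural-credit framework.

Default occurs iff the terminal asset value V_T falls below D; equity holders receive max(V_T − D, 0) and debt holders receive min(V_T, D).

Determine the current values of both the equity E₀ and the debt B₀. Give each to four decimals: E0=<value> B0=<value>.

d₁ = [ln(V₀/D) + (r + σ²/2)T] / (σ√T)
   = [ln(564.6822/480.5350) + (0.0163 + 0.5·0.2730²)·2.9216] / (0.2730·√2.9216)
   = [0.161363 + 0.156494] / 0.466630 = 0.681175
d₂ = d₁ − σ√T = 0.681175 − 0.466630 = 0.214545
N(d₁) = 0.752120,  N(d₂) = 0.584939,  e^(−rT) = 0.953494
E₀ = V₀·N(d₁) − D·e^(−rT)·N(d₂)
   = 564.6822·0.752120 − 480.5350·0.953494·0.584939 = 156.697046
B₀ = V₀ − E₀ = 564.6822 − 156.697046 = 407.985154

E0=156.6970 B0=407.9852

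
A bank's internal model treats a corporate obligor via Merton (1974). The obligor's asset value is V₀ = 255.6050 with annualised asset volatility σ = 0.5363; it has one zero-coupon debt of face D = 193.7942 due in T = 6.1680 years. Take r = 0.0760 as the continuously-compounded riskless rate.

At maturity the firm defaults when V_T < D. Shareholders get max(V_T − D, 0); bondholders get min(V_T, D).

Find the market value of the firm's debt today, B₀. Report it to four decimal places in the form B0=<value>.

d₁ = [ln(V₀/D) + (r + σ²/2)T] / (σ√T)
   = [ln(255.6050/193.7942) + (0.0760 + 0.5·0.5363²)·6.1680] / (0.5363·√6.1680)
   = [0.276837 + 1.355781] / 1.331926 = 1.225757
d₂ = d₁ − σ√T = 1.225757 − 1.331926 = -0.106168
N(d₁) = 0.889855,  N(d₂) = 0.457724,  e^(−rT) = 0.625773
E₀ = V₀·N(d₁) − D·e^(−rT)·N(d₂)
   = 255.6050·0.889855 − 193.7942·0.625773·0.457724 = 171.942631
B₀ = V₀ − E₀ = 255.6050 − 171.942631 = 83.662369

B0=83.6624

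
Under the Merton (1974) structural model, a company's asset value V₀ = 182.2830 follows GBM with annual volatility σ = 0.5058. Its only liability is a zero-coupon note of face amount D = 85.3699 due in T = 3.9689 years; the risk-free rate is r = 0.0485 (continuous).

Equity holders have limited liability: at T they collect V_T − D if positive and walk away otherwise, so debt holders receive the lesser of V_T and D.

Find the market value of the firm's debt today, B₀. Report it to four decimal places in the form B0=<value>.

d₁ = [ln(V₀/D) + (r + σ²/2)T] / (σ√T)
   = [ln(182.2830/85.3699) + (0.0485 + 0.5·0.5058²)·3.9689] / (0.5058·√3.9689)
   = [0.758567 + 0.700181] / 1.007660 = 1.447659
d₂ = d₁ − σ√T = 1.447659 − 1.007660 = 0.439999
N(d₁) = 0.926144,  N(d₂) = 0.670031,  e^(−rT) = 0.824901
E₀ = V₀·N(d₁) − D·e^(−rT)·N(d₂)
   = 182.2830·0.926144 − 85.3699·0.824901·0.670031 = 121.635509
B₀ = V₀ − E₀ = 182.2830 − 121.635509 = 60.647491

B0=60.6475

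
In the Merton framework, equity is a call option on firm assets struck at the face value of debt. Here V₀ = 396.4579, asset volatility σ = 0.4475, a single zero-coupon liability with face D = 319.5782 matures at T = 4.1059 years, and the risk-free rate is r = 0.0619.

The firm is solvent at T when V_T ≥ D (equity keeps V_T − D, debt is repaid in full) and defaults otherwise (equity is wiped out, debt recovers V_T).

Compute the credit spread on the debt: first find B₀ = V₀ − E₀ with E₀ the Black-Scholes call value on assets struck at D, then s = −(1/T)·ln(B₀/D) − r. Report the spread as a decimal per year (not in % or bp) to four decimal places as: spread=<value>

d₁ = [ln(V₀/D) + (r + σ²/2)T] / (σ√T)
   = [ln(396.4579/319.5782) + (0.0619 + 0.5·0.4475²)·4.1059] / (0.4475·√4.1059)
   = [0.215568 + 0.665271] / 0.906770 = 0.971403
d₂ = d₁ − σ√T = 0.971403 − 0.906770 = 0.064633
N(d₁) = 0.834326,  N(d₂) = 0.525767,  e^(−rT) = 0.775571
E₀ = V₀·N(d₁) − D·e^(−rT)·N(d₂)
   = 396.4579·0.834326 − 319.5782·0.775571·0.525767 = 200.460892
B₀ = V₀ − E₀ = 396.4579 − 200.460892 = 195.997008
spread = −(1/T)·ln(B₀/D) − r = −(1/4.1059)·ln(195.997008/319.5782) − 0.0619 = 0.05717319

spread=0.0572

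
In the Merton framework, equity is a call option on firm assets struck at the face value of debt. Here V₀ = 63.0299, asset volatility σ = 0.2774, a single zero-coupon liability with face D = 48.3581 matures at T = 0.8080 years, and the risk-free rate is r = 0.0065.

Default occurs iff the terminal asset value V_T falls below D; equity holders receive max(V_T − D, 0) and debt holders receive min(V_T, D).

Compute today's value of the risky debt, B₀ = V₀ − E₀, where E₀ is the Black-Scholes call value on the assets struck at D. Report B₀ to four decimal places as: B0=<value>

d₁ = [ln(V₀/D) + (r + σ²/2)T] / (σ√T)
   = [ln(63.0299/48.3581) + (0.0065 + 0.5·0.2774²)·0.8080] / (0.2774·√0.8080)
   = [0.264975 + 0.036340] / 0.249352 = 1.208397
d₂ = d₁ − σ√T = 1.208397 − 0.249352 = 0.959045
N(d₁) = 0.886553,  N(d₂) = 0.831232,  e^(−rT) = 0.994762
E₀ = V₀·N(d₁) − D·e^(−rT)·N(d₂)
   = 63.0299·0.886553 − 48.3581·0.994762·0.831232 = 15.893085
B₀ = V₀ − E₀ = 63.0299 − 15.893085 = 47.136815

B0=47.1368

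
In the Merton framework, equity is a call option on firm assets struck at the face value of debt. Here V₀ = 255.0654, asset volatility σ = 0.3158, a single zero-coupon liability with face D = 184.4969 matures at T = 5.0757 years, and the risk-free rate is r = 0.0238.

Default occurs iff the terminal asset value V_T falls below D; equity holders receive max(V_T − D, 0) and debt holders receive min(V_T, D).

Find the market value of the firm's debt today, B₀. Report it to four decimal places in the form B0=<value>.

B0=140.7728

d₁ = [ln(V₀/D) + (r + σ²/2)T] / (σ√T)
   = [ln(255.0654/184.4969) + (0.0238 + 0.5·0.3158²)·5.0757] / (0.3158·√5.0757)
   = [0.323887 + 0.373901] / 0.711476 = 0.980761
d₂ = d₁ − σ√T = 0.980761 − 0.711476 = 0.269286
N(d₁) = 0.836645,  N(d₂) = 0.606145,  e^(−rT) = 0.886210
E₀ = V₀·N(d₁) − D·e^(−rT)·N(d₂)
   = 255.0654·0.836645 − 184.4969·0.886210·0.606145 = 114.292635
B₀ = V₀ − E₀ = 255.0654 − 114.292635 = 140.772765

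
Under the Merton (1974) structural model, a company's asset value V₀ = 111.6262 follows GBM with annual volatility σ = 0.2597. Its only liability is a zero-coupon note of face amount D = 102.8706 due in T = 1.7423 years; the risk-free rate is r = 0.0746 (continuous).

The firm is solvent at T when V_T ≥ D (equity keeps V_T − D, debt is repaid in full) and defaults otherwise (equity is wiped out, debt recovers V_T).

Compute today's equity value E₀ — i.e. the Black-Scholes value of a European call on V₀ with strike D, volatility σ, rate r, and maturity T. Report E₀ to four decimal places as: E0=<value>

d₁ = [ln(V₀/D) + (r + σ²/2)T] / (σ√T)
   = [ln(111.6262/102.8706) + (0.0746 + 0.5·0.2597²)·1.7423] / (0.2597·√1.7423)
   = [0.081684 + 0.188729] / 0.342794 = 0.788851
d₂ = d₁ − σ√T = 0.788851 − 0.342794 = 0.446056
N(d₁) = 0.784900,  N(d₂) = 0.672222,  e^(−rT) = 0.878117
E₀ = V₀·N(d₁) − D·e^(−rT)·N(d₂)
   = 111.6262·0.784900 − 102.8706·0.878117·0.672222 = 26.892030

E0=26.8920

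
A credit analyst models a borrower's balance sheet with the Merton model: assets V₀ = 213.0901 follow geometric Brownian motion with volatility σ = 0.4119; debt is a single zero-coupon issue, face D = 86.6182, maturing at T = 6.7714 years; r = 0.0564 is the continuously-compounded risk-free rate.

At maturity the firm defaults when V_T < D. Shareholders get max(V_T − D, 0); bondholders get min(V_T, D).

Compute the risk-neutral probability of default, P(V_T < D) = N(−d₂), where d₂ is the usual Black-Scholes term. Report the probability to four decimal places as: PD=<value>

d₁ = [ln(V₀/D) + (r + σ²/2)T] / (σ√T)
   = [ln(213.0901/86.6182) + (0.0564 + 0.5·0.4119²)·6.7714] / (0.4119·√6.7714)
   = [0.900205 + 0.956330] / 1.071843 = 1.732097
d₂ = d₁ − σ√T = 1.732097 − 1.071843 = 0.660254
risk-neutral PD = N(−d₂) = N(-0.660254) = 0.254545

PD=0.2545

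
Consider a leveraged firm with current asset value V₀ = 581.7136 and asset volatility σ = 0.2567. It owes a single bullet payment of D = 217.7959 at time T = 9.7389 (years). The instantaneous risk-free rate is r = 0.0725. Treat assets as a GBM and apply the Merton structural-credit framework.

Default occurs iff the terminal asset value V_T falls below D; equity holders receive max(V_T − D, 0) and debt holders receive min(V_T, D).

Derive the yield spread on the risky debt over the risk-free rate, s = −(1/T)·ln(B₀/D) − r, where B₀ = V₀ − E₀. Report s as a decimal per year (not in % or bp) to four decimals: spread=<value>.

d₁ = [ln(V₀/D) + (r + σ²/2)T] / (σ√T)
   = [ln(581.7136/217.7959) + (0.0725 + 0.5·0.2567²)·9.7389] / (0.2567·√9.7389)
   = [0.982420 + 1.026942] / 0.801089 = 2.508288
d₂ = d₁ − σ√T = 2.508288 − 0.801089 = 1.707199
N(d₁) = 0.993934,  N(d₂) = 0.956107,  e^(−rT) = 0.493580
E₀ = V₀·N(d₁) − D·e^(−rT)·N(d₂)
   = 581.7136·0.993934 − 217.7959·0.493580·0.956107 = 475.403718
B₀ = V₀ − E₀ = 581.7136 − 475.403718 = 106.309882
spread = −(1/T)·ln(B₀/D) − r = −(1/9.7389)·ln(106.309882/217.7959) − 0.0725 = 0.00114283

spread=0.0011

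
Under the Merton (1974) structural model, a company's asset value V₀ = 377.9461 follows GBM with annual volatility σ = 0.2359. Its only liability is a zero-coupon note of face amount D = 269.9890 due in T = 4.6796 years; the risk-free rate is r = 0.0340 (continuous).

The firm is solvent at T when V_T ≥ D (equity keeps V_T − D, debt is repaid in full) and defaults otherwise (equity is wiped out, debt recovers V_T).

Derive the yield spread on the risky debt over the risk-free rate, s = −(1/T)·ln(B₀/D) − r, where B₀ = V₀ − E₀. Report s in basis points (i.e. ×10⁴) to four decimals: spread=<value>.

d₁ = [ln(V₀/D) + (r + σ²/2)T] / (σ√T)
   = [ln(377.9461/269.9890) + (0.0340 + 0.5·0.2359²)·4.6796] / (0.2359·√4.6796)
   = [0.336370 + 0.289313] / 0.510308 = 1.226091
d₂ = d₁ − σ√T = 1.226091 − 0.510308 = 0.715783
N(d₁) = 0.889918,  N(d₂) = 0.762937,  e^(−rT) = 0.852906
E₀ = V₀·N(d₁) − D·e^(−rT)·N(d₂)
   = 377.9461·0.889918 − 269.9890·0.852906·0.762937 = 160.655457
B₀ = V₀ − E₀ = 377.9461 − 160.655457 = 217.290643
spread = −(1/T)·ln(B₀/D) − r = −(1/4.6796)·ln(217.290643/269.9890) − 0.0340 = 0.01240255
in basis points: 0.01240255 × 10⁴ = 124.0255 bp

spread=124.0255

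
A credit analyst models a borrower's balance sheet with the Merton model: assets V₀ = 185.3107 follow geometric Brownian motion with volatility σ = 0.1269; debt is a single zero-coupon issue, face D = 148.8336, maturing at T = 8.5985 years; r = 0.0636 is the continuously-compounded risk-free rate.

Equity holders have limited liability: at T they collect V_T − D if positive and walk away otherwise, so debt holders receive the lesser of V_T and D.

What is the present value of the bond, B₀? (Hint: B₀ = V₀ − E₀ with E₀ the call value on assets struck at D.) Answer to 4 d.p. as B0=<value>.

B0=85.8032

d₁ = [ln(V₀/D) + (r + σ²/2)T] / (σ√T)
   = [ln(185.3107/148.8336) + (0.0636 + 0.5·0.1269²)·8.5985] / (0.1269·√8.5985)
   = [0.219205 + 0.616098] / 0.372111 = 2.244766
d₂ = d₁ − σ√T = 2.244766 − 0.372111 = 1.872655
N(d₁) = 0.987608,  N(d₂) = 0.969442,  e^(−rT) = 0.578762
E₀ = V₀·N(d₁) − D·e^(−rT)·N(d₂)
   = 185.3107·0.987608 − 148.8336·0.578762·0.969442 = 99.507478
B₀ = V₀ − E₀ = 185.3107 − 99.507478 = 85.803222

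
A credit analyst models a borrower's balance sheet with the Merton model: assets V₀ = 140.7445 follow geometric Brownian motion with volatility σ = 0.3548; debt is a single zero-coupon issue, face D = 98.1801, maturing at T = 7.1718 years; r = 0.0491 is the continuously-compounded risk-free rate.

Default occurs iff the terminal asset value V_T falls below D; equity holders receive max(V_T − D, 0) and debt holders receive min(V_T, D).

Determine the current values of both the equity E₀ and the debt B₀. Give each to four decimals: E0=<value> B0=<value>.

d₁ = [ln(V₀/D) + (r + σ²/2)T] / (σ√T)
   = [ln(140.7445/98.1801) + (0.0491 + 0.5·0.3548²)·7.1718] / (0.3548·√7.1718)
   = [0.360143 + 0.803539] / 0.950162 = 1.224719
d₂ = d₁ − σ√T = 1.224719 − 0.950162 = 0.274557
N(d₁) = 0.889660,  N(d₂) = 0.608172,  e^(−rT) = 0.703185
E₀ = V₀·N(d₁) − D·e^(−rT)·N(d₂)
   = 140.7445·0.889660 − 98.1801·0.703185·0.608172 = 83.227253
B₀ = V₀ − E₀ = 140.7445 − 83.227253 = 57.517247

E0=83.2273 B0=57.5172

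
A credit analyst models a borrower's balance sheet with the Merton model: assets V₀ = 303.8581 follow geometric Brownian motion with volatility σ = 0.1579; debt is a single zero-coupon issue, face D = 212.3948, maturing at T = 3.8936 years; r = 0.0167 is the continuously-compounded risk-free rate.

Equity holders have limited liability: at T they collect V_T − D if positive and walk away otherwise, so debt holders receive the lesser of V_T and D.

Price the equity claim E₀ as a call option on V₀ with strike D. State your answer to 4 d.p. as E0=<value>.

E0=107.8876

d₁ = [ln(V₀/D) + (r + σ²/2)T] / (σ√T)
   = [ln(303.8581/212.3948) + (0.0167 + 0.5·0.1579²)·3.8936] / (0.1579·√3.8936)
   = [0.358114 + 0.113562] / 0.311572 = 1.513859
d₂ = d₁ − σ√T = 1.513859 − 0.311572 = 1.202288
N(d₁) = 0.934969,  N(d₂) = 0.885374,  e^(−rT) = 0.937046
E₀ = V₀·N(d₁) − D·e^(−rT)·N(d₂)
   = 303.8581·0.934969 − 212.3948·0.937046·0.885374 = 107.887612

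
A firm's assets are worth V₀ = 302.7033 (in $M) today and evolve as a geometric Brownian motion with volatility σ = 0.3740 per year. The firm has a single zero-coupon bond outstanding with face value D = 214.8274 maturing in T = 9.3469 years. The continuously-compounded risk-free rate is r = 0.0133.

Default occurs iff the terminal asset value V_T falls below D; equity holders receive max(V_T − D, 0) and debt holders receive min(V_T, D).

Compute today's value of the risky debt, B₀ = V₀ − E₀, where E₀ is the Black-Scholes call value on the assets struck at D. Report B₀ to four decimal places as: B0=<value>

d₁ = [ln(V₀/D) + (r + σ²/2)T] / (σ√T)
   = [ln(302.7033/214.8274) + (0.0133 + 0.5·0.3740²)·9.3469] / (0.3740·√9.3469)
   = [0.342918 + 0.778017] / 1.143419 = 0.980337
d₂ = d₁ − σ√T = 0.980337 − 1.143419 = -0.163082
N(d₁) = 0.836540,  N(d₂) = 0.435227,  e^(−rT) = 0.883103
E₀ = V₀·N(d₁) − D·e^(−rT)·N(d₂)
   = 302.7033·0.836540 − 214.8274·0.883103·0.435227 = 170.654519
B₀ = V₀ − E₀ = 302.7033 − 170.654519 = 132.048781

B0=132.0488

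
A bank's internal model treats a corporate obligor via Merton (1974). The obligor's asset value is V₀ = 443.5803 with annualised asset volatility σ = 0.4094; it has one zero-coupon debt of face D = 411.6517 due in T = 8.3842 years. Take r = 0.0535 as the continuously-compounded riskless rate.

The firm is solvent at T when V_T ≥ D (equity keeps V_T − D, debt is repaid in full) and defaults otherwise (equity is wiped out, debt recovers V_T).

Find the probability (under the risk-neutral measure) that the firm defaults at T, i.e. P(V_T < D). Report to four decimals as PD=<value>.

d₁ = [ln(V₀/D) + (r + σ²/2)T] / (σ√T)
   = [ln(443.5803/411.6517) + (0.0535 + 0.5·0.4094²)·8.3842] / (0.4094·√8.3842)
   = [0.074701 + 1.151186] / 1.185437 = 1.034122
d₂ = d₁ − σ√T = 1.034122 − 1.185437 = -0.151315
risk-neutral PD = N(−d₂) = N(0.151315) = 0.560137

PD=0.5601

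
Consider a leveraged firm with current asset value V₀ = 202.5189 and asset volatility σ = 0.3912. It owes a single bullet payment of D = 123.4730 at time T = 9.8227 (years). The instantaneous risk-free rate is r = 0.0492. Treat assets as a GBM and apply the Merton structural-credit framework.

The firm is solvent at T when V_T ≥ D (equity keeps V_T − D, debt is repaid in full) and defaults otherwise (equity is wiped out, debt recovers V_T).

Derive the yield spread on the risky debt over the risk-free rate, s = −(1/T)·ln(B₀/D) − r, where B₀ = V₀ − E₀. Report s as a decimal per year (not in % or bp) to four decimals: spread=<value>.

d₁ = [ln(V₀/D) + (r + σ²/2)T] / (σ√T)
   = [ln(202.5189/123.4730) + (0.0492 + 0.5·0.3912²)·9.8227] / (0.3912·√9.8227)
   = [0.494811 + 1.234897] / 1.226067 = 1.410777
d₂ = d₁ − σ√T = 1.410777 − 1.226067 = 0.184710
N(d₁) = 0.920845,  N(d₂) = 0.573272,  e^(−rT) = 0.616759
E₀ = V₀·N(d₁) − D·e^(−rT)·N(d₂)
   = 202.5189·0.920845 − 123.4730·0.616759·0.573272 = 142.832070
B₀ = V₀ − E₀ = 202.5189 − 142.832070 = 59.686830
spread = −(1/T)·ln(B₀/D) − r = −(1/9.8227)·ln(59.686830/123.4730) − 0.0492 = 0.02480319

spread=0.0248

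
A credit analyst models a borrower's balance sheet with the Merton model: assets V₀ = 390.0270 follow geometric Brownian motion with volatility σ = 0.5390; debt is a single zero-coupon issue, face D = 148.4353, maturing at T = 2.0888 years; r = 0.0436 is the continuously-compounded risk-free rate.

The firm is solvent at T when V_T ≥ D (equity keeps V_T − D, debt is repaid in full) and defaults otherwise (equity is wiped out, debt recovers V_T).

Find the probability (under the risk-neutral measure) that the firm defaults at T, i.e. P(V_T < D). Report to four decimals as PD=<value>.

PD=0.1666

d₁ = [ln(V₀/D) + (r + σ²/2)T] / (σ√T)
   = [ln(390.0270/148.4353) + (0.0436 + 0.5·0.5390²)·2.0888] / (0.5390·√2.0888)
   = [0.966067 + 0.394492] / 0.779000 = 1.746546
d₂ = d₁ − σ√T = 1.746546 − 0.779000 = 0.967547
risk-neutral PD = N(−d₂) = N(-0.967547) = 0.166635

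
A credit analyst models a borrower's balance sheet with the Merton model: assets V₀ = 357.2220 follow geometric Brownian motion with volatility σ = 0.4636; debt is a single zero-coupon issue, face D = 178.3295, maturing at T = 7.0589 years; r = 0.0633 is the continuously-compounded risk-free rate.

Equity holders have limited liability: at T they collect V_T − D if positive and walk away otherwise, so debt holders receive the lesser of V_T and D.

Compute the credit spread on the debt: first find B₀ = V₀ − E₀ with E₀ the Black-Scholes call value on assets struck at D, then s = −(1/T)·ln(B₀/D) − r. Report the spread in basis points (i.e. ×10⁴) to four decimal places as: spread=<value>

spread=290.6067

d₁ = [ln(V₀/D) + (r + σ²/2)T] / (σ√T)
   = [ln(357.2220/178.3295) + (0.0633 + 0.5·0.4636²)·7.0589] / (0.4636·√7.0589)
   = [0.694724 + 1.205395] / 1.231720 = 1.542656
d₂ = d₁ − σ√T = 1.542656 − 1.231720 = 0.310936
N(d₁) = 0.938543,  N(d₂) = 0.622075,  e^(−rT) = 0.639654
E₀ = V₀·N(d₁) − D·e^(−rT)·N(d₂)
   = 357.2220·0.938543 − 178.3295·0.639654·0.622075 = 264.308564
B₀ = V₀ − E₀ = 357.2220 − 264.308564 = 92.913436
spread = −(1/T)·ln(B₀/D) − r = −(1/7.0589)·ln(92.913436/178.3295) − 0.0633 = 0.02906067
in basis points: 0.02906067 × 10⁴ = 290.6067 bp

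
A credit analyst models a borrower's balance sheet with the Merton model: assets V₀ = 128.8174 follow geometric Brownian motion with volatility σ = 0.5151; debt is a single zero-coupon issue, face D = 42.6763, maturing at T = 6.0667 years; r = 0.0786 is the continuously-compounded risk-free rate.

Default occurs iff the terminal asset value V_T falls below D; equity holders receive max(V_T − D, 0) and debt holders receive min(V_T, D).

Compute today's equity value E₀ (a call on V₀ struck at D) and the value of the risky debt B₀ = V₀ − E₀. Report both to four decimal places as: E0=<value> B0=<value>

E0=105.6211 B0=23.1963

d₁ = [ln(V₀/D) + (r + σ²/2)T] / (σ√T)
   = [ln(128.8174/42.6763) + (0.0786 + 0.5·0.5151²)·6.0667] / (0.5151·√6.0667)
   = [1.104752 + 1.281675] / 1.268726 = 1.880964
d₂ = d₁ − σ√T = 1.880964 − 1.268726 = 0.612238
N(d₁) = 0.970012,  N(d₂) = 0.729810,  e^(−rT) = 0.620740
E₀ = V₀·N(d₁) − D·e^(−rT)·N(d₂)
   = 128.8174·0.970012 − 42.6763·0.620740·0.729810 = 105.621054
B₀ = V₀ − E₀ = 128.8174 − 105.621054 = 23.196346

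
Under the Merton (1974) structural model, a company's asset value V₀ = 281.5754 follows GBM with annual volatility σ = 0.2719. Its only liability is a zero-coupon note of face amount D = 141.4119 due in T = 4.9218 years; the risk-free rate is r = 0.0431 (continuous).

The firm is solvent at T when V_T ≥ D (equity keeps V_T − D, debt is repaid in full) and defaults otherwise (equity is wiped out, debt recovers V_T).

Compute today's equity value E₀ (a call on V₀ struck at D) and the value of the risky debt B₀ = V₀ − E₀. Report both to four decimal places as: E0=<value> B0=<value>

E0=170.3095 B0=111.2659

d₁ = [ln(V₀/D) + (r + σ²/2)T] / (σ√T)
   = [ln(281.5754/141.4119) + (0.0431 + 0.5·0.2719²)·4.9218] / (0.2719·√4.9218)
   = [0.688723 + 0.394063] / 0.603214 = 1.795029
d₂ = d₁ − σ√T = 1.795029 − 0.603214 = 1.191816
N(d₁) = 0.963675,  N(d₂) = 0.883333,  e^(−rT) = 0.808860
E₀ = V₀·N(d₁) − D·e^(−rT)·N(d₂)
   = 281.5754·0.963675 − 141.4119·0.808860·0.883333 = 170.309525
B₀ = V₀ − E₀ = 281.5754 − 170.309525 = 111.265875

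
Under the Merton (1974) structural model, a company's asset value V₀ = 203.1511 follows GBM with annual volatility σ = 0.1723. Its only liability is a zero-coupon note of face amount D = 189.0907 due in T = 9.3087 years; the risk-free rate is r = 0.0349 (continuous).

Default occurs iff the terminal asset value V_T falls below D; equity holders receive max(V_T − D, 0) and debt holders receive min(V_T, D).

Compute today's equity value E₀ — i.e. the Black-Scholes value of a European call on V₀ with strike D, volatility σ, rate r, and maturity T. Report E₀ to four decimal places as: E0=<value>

E0=77.6859

d₁ = [ln(V₀/D) + (r + σ²/2)T] / (σ√T)
   = [ln(203.1511/189.0907) + (0.0349 + 0.5·0.1723²)·9.3087] / (0.1723·√9.3087)
   = [0.071723 + 0.463049] / 0.525690 = 1.017276
d₂ = d₁ − σ√T = 1.017276 − 0.525690 = 0.491586
N(d₁) = 0.845489,  N(d₂) = 0.688494,  e^(−rT) = 0.722619
E₀ = V₀·N(d₁) − D·e^(−rT)·N(d₂)
   = 203.1511·0.845489 − 189.0907·0.722619·0.688494 = 77.685869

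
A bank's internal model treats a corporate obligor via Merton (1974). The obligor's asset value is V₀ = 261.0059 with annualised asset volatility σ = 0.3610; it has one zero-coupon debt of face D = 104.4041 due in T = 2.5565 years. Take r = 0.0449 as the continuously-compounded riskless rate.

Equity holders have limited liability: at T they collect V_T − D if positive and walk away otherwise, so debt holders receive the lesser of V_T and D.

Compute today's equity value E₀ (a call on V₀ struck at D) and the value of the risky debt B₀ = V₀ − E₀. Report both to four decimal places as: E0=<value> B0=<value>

E0=169.2116 B0=91.7943

d₁ = [ln(V₀/D) + (r + σ²/2)T] / (σ√T)
   = [ln(261.0059/104.4041) + (0.0449 + 0.5·0.3610²)·2.5565] / (0.3610·√2.5565)
   = [0.916274 + 0.281370] / 0.577205 = 2.074902
d₂ = d₁ − σ√T = 2.074902 − 0.577205 = 1.497697
N(d₁) = 0.981002,  N(d₂) = 0.932894,  e^(−rT) = 0.891556
E₀ = V₀·N(d₁) − D·e^(−rT)·N(d₂)
   = 261.0059·0.981002 − 104.4041·0.891556·0.932894 = 169.211610
B₀ = V₀ − E₀ = 261.0059 − 169.211610 = 91.794290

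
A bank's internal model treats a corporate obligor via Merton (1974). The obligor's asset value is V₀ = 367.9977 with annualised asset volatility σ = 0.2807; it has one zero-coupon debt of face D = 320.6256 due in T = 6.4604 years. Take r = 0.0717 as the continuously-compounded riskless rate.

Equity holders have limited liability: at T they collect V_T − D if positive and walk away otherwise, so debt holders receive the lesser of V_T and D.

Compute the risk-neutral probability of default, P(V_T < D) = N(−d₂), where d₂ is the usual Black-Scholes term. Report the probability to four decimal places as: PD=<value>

d₁ = [ln(V₀/D) + (r + σ²/2)T] / (σ√T)
   = [ln(367.9977/320.6256) + (0.0717 + 0.5·0.2807²)·6.4604] / (0.2807·√6.4604)
   = [0.137803 + 0.717726] / 0.713464 = 1.199120
d₂ = d₁ − σ√T = 1.199120 − 0.713464 = 0.485656
risk-neutral PD = N(−d₂) = N(-0.485656) = 0.313606

PD=0.3136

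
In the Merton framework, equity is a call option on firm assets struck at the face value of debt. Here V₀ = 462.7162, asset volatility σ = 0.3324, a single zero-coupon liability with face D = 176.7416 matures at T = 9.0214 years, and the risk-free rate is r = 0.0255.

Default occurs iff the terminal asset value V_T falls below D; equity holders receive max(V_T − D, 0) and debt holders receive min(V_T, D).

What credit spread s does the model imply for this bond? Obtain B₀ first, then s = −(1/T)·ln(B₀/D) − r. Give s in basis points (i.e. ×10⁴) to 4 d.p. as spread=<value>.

d₁ = [ln(V₀/D) + (r + σ²/2)T] / (σ√T)
   = [ln(462.7162/176.7416) + (0.0255 + 0.5·0.3324²)·9.0214] / (0.3324·√9.0214)
   = [0.962425 + 0.728432] / 0.998385 = 1.693592
d₂ = d₁ − σ√T = 1.693592 − 0.998385 = 0.695208
N(d₁) = 0.954829,  N(d₂) = 0.756537,  e^(−rT) = 0.794497
E₀ = V₀·N(d₁) − D·e^(−rT)·N(d₂)
   = 462.7162·0.954829 − 176.7416·0.794497·0.756537 = 335.581145
B₀ = V₀ − E₀ = 462.7162 − 335.581145 = 127.135055
spread = −(1/T)·ln(B₀/D) − r = −(1/9.0214)·ln(127.135055/176.7416) − 0.0255 = 0.01101748
in basis points: 0.01101748 × 10⁴ = 110.1748 bp

spread=110.1748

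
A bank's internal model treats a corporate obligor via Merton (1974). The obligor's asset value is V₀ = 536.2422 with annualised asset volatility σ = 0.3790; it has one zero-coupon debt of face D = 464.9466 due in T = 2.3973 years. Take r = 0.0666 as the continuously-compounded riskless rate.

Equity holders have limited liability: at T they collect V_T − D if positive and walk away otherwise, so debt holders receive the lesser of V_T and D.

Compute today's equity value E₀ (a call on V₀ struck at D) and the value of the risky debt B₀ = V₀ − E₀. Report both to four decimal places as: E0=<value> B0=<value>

d₁ = [ln(V₀/D) + (r + σ²/2)T] / (σ√T)
   = [ln(536.2422/464.9466) + (0.0666 + 0.5·0.3790²)·2.3973] / (0.3790·√2.3973)
   = [0.142663 + 0.331835] / 0.586814 = 0.808602
d₂ = d₁ − σ√T = 0.808602 − 0.586814 = 0.221788
N(d₁) = 0.790628,  N(d₂) = 0.587761,  e^(−rT) = 0.852433
E₀ = V₀·N(d₁) − D·e^(−rT)·N(d₂)
   = 536.2422·0.790628 − 464.9466·0.852433·0.587761 = 191.017383
B₀ = V₀ − E₀ = 536.2422 − 191.017383 = 345.224817

E0=191.0174 B0=345.2248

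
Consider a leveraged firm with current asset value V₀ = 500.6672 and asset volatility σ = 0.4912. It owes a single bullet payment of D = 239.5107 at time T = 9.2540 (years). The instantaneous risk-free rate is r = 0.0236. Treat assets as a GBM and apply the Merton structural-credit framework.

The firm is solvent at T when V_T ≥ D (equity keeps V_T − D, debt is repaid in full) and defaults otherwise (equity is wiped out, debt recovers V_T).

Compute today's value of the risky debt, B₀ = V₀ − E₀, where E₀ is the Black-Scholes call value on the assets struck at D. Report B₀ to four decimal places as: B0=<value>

d₁ = [ln(V₀/D) + (r + σ²/2)T] / (σ√T)
   = [ln(500.6672/239.5107) + (0.0236 + 0.5·0.4912²)·9.2540] / (0.4912·√9.2540)
   = [0.737344 + 1.334785] / 1.494249 = 1.386735
d₂ = d₁ − σ√T = 1.386735 − 1.494249 = -0.107514
N(d₁) = 0.917239,  N(d₂) = 0.457191,  e^(−rT) = 0.803808
E₀ = V₀·N(d₁) − D·e^(−rT)·N(d₂)
   = 500.6672·0.917239 − 239.5107·0.803808·0.457191 = 371.212713
B₀ = V₀ − E₀ = 500.6672 − 371.212713 = 129.454487

B0=129.4545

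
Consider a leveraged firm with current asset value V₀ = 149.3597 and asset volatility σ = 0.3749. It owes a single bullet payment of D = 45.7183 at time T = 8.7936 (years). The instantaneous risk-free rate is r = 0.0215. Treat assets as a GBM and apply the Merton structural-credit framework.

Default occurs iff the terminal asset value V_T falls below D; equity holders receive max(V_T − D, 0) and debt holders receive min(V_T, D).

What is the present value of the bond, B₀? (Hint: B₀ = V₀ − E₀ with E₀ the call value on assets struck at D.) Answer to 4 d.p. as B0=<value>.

B0=33.9129

d₁ = [ln(V₀/D) + (r + σ²/2)T] / (σ√T)
   = [ln(149.3597/45.7183) + (0.0215 + 0.5·0.3749²)·8.7936] / (0.3749·√8.7936)
   = [1.183859 + 0.807033] / 1.111729 = 1.790807
d₂ = d₁ − σ√T = 1.790807 − 1.111729 = 0.679078
N(d₁) = 0.963338,  N(d₂) = 0.751456,  e^(−rT) = 0.827735
E₀ = V₀·N(d₁) − D·e^(−rT)·N(d₂)
   = 149.3597·0.963338 − 45.7183·0.827735·0.751456 = 115.446787
B₀ = V₀ − E₀ = 149.3597 − 115.446787 = 33.912913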